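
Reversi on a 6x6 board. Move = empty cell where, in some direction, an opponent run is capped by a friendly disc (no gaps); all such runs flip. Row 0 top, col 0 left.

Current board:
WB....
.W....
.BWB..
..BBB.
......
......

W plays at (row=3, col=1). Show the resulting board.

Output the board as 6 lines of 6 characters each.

Place W at (3,1); scan 8 dirs for brackets.
Dir NW: first cell '.' (not opp) -> no flip
Dir N: opp run (2,1) capped by W -> flip
Dir NE: first cell 'W' (not opp) -> no flip
Dir W: first cell '.' (not opp) -> no flip
Dir E: opp run (3,2) (3,3) (3,4), next='.' -> no flip
Dir SW: first cell '.' (not opp) -> no flip
Dir S: first cell '.' (not opp) -> no flip
Dir SE: first cell '.' (not opp) -> no flip
All flips: (2,1)

Answer: WB....
.W....
.WWB..
.WBBB.
......
......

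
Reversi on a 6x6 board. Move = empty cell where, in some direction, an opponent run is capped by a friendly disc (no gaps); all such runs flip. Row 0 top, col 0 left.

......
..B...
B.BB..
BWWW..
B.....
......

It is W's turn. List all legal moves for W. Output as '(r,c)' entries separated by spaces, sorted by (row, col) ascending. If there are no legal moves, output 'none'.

(0,1): no bracket -> illegal
(0,2): flips 2 -> legal
(0,3): no bracket -> illegal
(1,0): no bracket -> illegal
(1,1): flips 1 -> legal
(1,3): flips 2 -> legal
(1,4): flips 1 -> legal
(2,1): no bracket -> illegal
(2,4): no bracket -> illegal
(3,4): no bracket -> illegal
(4,1): no bracket -> illegal
(5,0): no bracket -> illegal
(5,1): no bracket -> illegal

Answer: (0,2) (1,1) (1,3) (1,4)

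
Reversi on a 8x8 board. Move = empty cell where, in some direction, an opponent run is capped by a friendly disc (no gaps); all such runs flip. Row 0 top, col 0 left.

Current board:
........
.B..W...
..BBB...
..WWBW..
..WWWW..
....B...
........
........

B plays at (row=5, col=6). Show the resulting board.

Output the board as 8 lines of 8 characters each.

Answer: ........
.B..W...
..BBB...
..WWBW..
..WWWB..
....B.B.
........
........

Derivation:
Place B at (5,6); scan 8 dirs for brackets.
Dir NW: opp run (4,5) capped by B -> flip
Dir N: first cell '.' (not opp) -> no flip
Dir NE: first cell '.' (not opp) -> no flip
Dir W: first cell '.' (not opp) -> no flip
Dir E: first cell '.' (not opp) -> no flip
Dir SW: first cell '.' (not opp) -> no flip
Dir S: first cell '.' (not opp) -> no flip
Dir SE: first cell '.' (not opp) -> no flip
All flips: (4,5)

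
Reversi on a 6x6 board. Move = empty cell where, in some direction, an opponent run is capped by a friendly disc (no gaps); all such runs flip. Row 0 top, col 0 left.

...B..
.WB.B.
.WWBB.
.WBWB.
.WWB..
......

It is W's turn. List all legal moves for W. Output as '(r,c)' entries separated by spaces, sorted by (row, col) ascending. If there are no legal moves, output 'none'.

Answer: (0,2) (0,5) (1,3) (1,5) (2,5) (3,5) (4,4) (5,3) (5,4)

Derivation:
(0,1): no bracket -> illegal
(0,2): flips 1 -> legal
(0,4): no bracket -> illegal
(0,5): flips 3 -> legal
(1,3): flips 2 -> legal
(1,5): flips 1 -> legal
(2,5): flips 2 -> legal
(3,5): flips 1 -> legal
(4,4): flips 1 -> legal
(4,5): no bracket -> illegal
(5,2): no bracket -> illegal
(5,3): flips 1 -> legal
(5,4): flips 2 -> legal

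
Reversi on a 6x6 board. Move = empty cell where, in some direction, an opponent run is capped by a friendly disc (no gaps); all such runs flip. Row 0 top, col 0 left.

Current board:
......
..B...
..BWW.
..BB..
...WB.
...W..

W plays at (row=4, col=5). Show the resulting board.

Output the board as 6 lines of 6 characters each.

Place W at (4,5); scan 8 dirs for brackets.
Dir NW: first cell '.' (not opp) -> no flip
Dir N: first cell '.' (not opp) -> no flip
Dir NE: edge -> no flip
Dir W: opp run (4,4) capped by W -> flip
Dir E: edge -> no flip
Dir SW: first cell '.' (not opp) -> no flip
Dir S: first cell '.' (not opp) -> no flip
Dir SE: edge -> no flip
All flips: (4,4)

Answer: ......
..B...
..BWW.
..BB..
...WWW
...W..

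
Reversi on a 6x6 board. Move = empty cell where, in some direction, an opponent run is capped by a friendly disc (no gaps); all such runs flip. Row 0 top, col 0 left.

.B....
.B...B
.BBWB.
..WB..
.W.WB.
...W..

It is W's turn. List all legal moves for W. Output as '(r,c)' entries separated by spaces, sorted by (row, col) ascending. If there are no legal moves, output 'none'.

(0,0): no bracket -> illegal
(0,2): no bracket -> illegal
(0,4): no bracket -> illegal
(0,5): no bracket -> illegal
(1,0): flips 1 -> legal
(1,2): flips 1 -> legal
(1,3): no bracket -> illegal
(1,4): no bracket -> illegal
(2,0): flips 2 -> legal
(2,5): flips 1 -> legal
(3,0): no bracket -> illegal
(3,1): no bracket -> illegal
(3,4): flips 1 -> legal
(3,5): flips 1 -> legal
(4,2): no bracket -> illegal
(4,5): flips 1 -> legal
(5,4): no bracket -> illegal
(5,5): no bracket -> illegal

Answer: (1,0) (1,2) (2,0) (2,5) (3,4) (3,5) (4,5)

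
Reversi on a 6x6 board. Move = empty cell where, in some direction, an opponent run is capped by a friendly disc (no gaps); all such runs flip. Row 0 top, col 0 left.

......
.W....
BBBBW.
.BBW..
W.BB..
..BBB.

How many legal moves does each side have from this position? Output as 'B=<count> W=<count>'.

-- B to move --
(0,0): flips 1 -> legal
(0,1): flips 1 -> legal
(0,2): flips 1 -> legal
(1,0): no bracket -> illegal
(1,2): no bracket -> illegal
(1,3): no bracket -> illegal
(1,4): no bracket -> illegal
(1,5): flips 2 -> legal
(2,5): flips 1 -> legal
(3,0): no bracket -> illegal
(3,4): flips 1 -> legal
(3,5): no bracket -> illegal
(4,1): no bracket -> illegal
(4,4): flips 1 -> legal
(5,0): no bracket -> illegal
(5,1): no bracket -> illegal
B mobility = 7
-- W to move --
(1,0): no bracket -> illegal
(1,2): no bracket -> illegal
(1,3): flips 3 -> legal
(1,4): no bracket -> illegal
(3,0): flips 2 -> legal
(3,4): no bracket -> illegal
(4,1): flips 2 -> legal
(4,4): no bracket -> illegal
(4,5): no bracket -> illegal
(5,1): flips 1 -> legal
(5,5): no bracket -> illegal
W mobility = 4

Answer: B=7 W=4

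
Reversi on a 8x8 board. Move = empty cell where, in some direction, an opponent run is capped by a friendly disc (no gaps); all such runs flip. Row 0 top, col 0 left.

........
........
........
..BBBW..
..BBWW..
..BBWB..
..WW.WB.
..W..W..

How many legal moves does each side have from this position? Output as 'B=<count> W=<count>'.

Answer: B=10 W=11

Derivation:
-- B to move --
(2,4): no bracket -> illegal
(2,5): flips 2 -> legal
(2,6): flips 2 -> legal
(3,6): flips 1 -> legal
(4,6): flips 2 -> legal
(5,1): no bracket -> illegal
(5,6): flips 1 -> legal
(6,1): no bracket -> illegal
(6,4): flips 3 -> legal
(7,1): flips 1 -> legal
(7,3): flips 1 -> legal
(7,4): flips 1 -> legal
(7,6): flips 2 -> legal
B mobility = 10
-- W to move --
(2,1): flips 2 -> legal
(2,2): flips 4 -> legal
(2,3): flips 4 -> legal
(2,4): flips 1 -> legal
(2,5): no bracket -> illegal
(3,1): flips 3 -> legal
(4,1): flips 3 -> legal
(4,6): no bracket -> illegal
(5,1): flips 2 -> legal
(5,6): flips 1 -> legal
(5,7): flips 1 -> legal
(6,1): no bracket -> illegal
(6,4): no bracket -> illegal
(6,7): flips 1 -> legal
(7,6): no bracket -> illegal
(7,7): flips 2 -> legal
W mobility = 11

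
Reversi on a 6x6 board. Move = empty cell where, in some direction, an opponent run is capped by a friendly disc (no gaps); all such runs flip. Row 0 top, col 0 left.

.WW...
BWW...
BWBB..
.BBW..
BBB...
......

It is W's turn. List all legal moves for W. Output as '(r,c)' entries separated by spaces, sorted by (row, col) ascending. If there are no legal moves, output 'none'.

(0,0): no bracket -> illegal
(1,3): flips 1 -> legal
(1,4): no bracket -> illegal
(2,4): flips 2 -> legal
(3,0): flips 2 -> legal
(3,4): flips 1 -> legal
(4,3): flips 1 -> legal
(5,0): no bracket -> illegal
(5,1): flips 3 -> legal
(5,2): flips 3 -> legal
(5,3): no bracket -> illegal

Answer: (1,3) (2,4) (3,0) (3,4) (4,3) (5,1) (5,2)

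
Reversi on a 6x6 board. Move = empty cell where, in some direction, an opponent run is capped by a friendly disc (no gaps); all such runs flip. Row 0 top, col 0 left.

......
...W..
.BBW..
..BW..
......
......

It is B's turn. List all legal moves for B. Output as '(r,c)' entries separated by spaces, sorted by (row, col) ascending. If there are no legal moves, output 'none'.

(0,2): no bracket -> illegal
(0,3): no bracket -> illegal
(0,4): flips 1 -> legal
(1,2): no bracket -> illegal
(1,4): flips 1 -> legal
(2,4): flips 1 -> legal
(3,4): flips 1 -> legal
(4,2): no bracket -> illegal
(4,3): no bracket -> illegal
(4,4): flips 1 -> legal

Answer: (0,4) (1,4) (2,4) (3,4) (4,4)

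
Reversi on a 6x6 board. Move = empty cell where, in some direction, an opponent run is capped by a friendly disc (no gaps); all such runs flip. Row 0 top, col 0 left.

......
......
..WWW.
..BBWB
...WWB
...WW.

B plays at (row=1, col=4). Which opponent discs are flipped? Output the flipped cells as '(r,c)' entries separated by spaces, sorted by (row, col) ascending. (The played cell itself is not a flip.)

Dir NW: first cell '.' (not opp) -> no flip
Dir N: first cell '.' (not opp) -> no flip
Dir NE: first cell '.' (not opp) -> no flip
Dir W: first cell '.' (not opp) -> no flip
Dir E: first cell '.' (not opp) -> no flip
Dir SW: opp run (2,3) capped by B -> flip
Dir S: opp run (2,4) (3,4) (4,4) (5,4), next=edge -> no flip
Dir SE: first cell '.' (not opp) -> no flip

Answer: (2,3)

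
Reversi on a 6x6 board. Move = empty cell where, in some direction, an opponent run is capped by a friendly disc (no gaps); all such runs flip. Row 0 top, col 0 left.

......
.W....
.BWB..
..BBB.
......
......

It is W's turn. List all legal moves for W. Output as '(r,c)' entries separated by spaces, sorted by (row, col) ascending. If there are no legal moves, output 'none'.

Answer: (2,0) (2,4) (3,1) (4,2) (4,4)

Derivation:
(1,0): no bracket -> illegal
(1,2): no bracket -> illegal
(1,3): no bracket -> illegal
(1,4): no bracket -> illegal
(2,0): flips 1 -> legal
(2,4): flips 1 -> legal
(2,5): no bracket -> illegal
(3,0): no bracket -> illegal
(3,1): flips 1 -> legal
(3,5): no bracket -> illegal
(4,1): no bracket -> illegal
(4,2): flips 1 -> legal
(4,3): no bracket -> illegal
(4,4): flips 1 -> legal
(4,5): no bracket -> illegal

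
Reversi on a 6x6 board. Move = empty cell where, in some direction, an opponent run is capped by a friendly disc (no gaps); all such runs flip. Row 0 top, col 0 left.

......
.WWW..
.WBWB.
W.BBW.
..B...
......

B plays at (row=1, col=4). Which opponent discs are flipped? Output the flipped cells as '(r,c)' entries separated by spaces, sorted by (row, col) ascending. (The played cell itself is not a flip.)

Answer: (2,3)

Derivation:
Dir NW: first cell '.' (not opp) -> no flip
Dir N: first cell '.' (not opp) -> no flip
Dir NE: first cell '.' (not opp) -> no flip
Dir W: opp run (1,3) (1,2) (1,1), next='.' -> no flip
Dir E: first cell '.' (not opp) -> no flip
Dir SW: opp run (2,3) capped by B -> flip
Dir S: first cell 'B' (not opp) -> no flip
Dir SE: first cell '.' (not opp) -> no flip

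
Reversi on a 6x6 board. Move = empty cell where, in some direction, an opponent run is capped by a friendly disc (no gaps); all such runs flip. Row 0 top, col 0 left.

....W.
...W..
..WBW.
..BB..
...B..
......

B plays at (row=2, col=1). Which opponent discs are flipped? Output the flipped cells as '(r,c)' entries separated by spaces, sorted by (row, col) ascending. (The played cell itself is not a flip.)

Dir NW: first cell '.' (not opp) -> no flip
Dir N: first cell '.' (not opp) -> no flip
Dir NE: first cell '.' (not opp) -> no flip
Dir W: first cell '.' (not opp) -> no flip
Dir E: opp run (2,2) capped by B -> flip
Dir SW: first cell '.' (not opp) -> no flip
Dir S: first cell '.' (not opp) -> no flip
Dir SE: first cell 'B' (not opp) -> no flip

Answer: (2,2)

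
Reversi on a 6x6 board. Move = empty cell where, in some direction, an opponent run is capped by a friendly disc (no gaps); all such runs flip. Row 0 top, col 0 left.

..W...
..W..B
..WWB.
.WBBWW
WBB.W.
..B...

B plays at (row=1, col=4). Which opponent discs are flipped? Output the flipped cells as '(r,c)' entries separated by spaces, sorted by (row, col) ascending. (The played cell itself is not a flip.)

Dir NW: first cell '.' (not opp) -> no flip
Dir N: first cell '.' (not opp) -> no flip
Dir NE: first cell '.' (not opp) -> no flip
Dir W: first cell '.' (not opp) -> no flip
Dir E: first cell 'B' (not opp) -> no flip
Dir SW: opp run (2,3) capped by B -> flip
Dir S: first cell 'B' (not opp) -> no flip
Dir SE: first cell '.' (not opp) -> no flip

Answer: (2,3)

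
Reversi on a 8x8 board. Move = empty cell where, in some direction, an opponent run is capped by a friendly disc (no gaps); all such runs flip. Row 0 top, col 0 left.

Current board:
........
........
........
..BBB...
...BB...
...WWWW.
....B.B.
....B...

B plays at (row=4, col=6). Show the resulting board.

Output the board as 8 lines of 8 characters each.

Place B at (4,6); scan 8 dirs for brackets.
Dir NW: first cell '.' (not opp) -> no flip
Dir N: first cell '.' (not opp) -> no flip
Dir NE: first cell '.' (not opp) -> no flip
Dir W: first cell '.' (not opp) -> no flip
Dir E: first cell '.' (not opp) -> no flip
Dir SW: opp run (5,5) capped by B -> flip
Dir S: opp run (5,6) capped by B -> flip
Dir SE: first cell '.' (not opp) -> no flip
All flips: (5,5) (5,6)

Answer: ........
........
........
..BBB...
...BB.B.
...WWBB.
....B.B.
....B...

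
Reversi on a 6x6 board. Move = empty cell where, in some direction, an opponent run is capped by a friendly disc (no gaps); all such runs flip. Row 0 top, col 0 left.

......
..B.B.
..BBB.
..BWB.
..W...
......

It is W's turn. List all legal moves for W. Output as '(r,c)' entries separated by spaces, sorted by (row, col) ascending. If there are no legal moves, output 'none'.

(0,1): no bracket -> illegal
(0,2): flips 3 -> legal
(0,3): no bracket -> illegal
(0,4): no bracket -> illegal
(0,5): no bracket -> illegal
(1,1): flips 1 -> legal
(1,3): flips 1 -> legal
(1,5): flips 1 -> legal
(2,1): no bracket -> illegal
(2,5): no bracket -> illegal
(3,1): flips 1 -> legal
(3,5): flips 1 -> legal
(4,1): no bracket -> illegal
(4,3): no bracket -> illegal
(4,4): no bracket -> illegal
(4,5): no bracket -> illegal

Answer: (0,2) (1,1) (1,3) (1,5) (3,1) (3,5)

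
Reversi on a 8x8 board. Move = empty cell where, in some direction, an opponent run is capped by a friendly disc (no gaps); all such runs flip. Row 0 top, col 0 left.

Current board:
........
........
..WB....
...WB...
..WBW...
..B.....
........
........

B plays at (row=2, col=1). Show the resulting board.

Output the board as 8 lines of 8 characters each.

Answer: ........
........
.BBB....
...WB...
..WBW...
..B.....
........
........

Derivation:
Place B at (2,1); scan 8 dirs for brackets.
Dir NW: first cell '.' (not opp) -> no flip
Dir N: first cell '.' (not opp) -> no flip
Dir NE: first cell '.' (not opp) -> no flip
Dir W: first cell '.' (not opp) -> no flip
Dir E: opp run (2,2) capped by B -> flip
Dir SW: first cell '.' (not opp) -> no flip
Dir S: first cell '.' (not opp) -> no flip
Dir SE: first cell '.' (not opp) -> no flip
All flips: (2,2)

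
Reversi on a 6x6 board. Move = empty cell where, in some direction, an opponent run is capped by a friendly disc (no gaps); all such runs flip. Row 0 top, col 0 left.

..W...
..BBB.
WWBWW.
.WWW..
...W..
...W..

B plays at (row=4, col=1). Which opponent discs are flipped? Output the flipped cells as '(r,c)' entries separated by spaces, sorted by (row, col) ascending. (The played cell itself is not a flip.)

Dir NW: first cell '.' (not opp) -> no flip
Dir N: opp run (3,1) (2,1), next='.' -> no flip
Dir NE: opp run (3,2) (2,3) capped by B -> flip
Dir W: first cell '.' (not opp) -> no flip
Dir E: first cell '.' (not opp) -> no flip
Dir SW: first cell '.' (not opp) -> no flip
Dir S: first cell '.' (not opp) -> no flip
Dir SE: first cell '.' (not opp) -> no flip

Answer: (2,3) (3,2)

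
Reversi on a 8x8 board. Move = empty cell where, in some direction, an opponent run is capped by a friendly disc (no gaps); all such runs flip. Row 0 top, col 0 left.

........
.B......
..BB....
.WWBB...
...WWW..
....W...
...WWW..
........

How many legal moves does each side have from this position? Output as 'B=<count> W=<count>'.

Answer: B=9 W=7

Derivation:
-- B to move --
(2,0): no bracket -> illegal
(2,1): no bracket -> illegal
(3,0): flips 2 -> legal
(3,5): no bracket -> illegal
(3,6): no bracket -> illegal
(4,0): flips 1 -> legal
(4,1): flips 1 -> legal
(4,2): flips 1 -> legal
(4,6): no bracket -> illegal
(5,2): flips 1 -> legal
(5,3): flips 1 -> legal
(5,5): flips 1 -> legal
(5,6): flips 1 -> legal
(6,2): no bracket -> illegal
(6,6): no bracket -> illegal
(7,2): no bracket -> illegal
(7,3): no bracket -> illegal
(7,4): flips 3 -> legal
(7,5): no bracket -> illegal
(7,6): no bracket -> illegal
B mobility = 9
-- W to move --
(0,0): flips 3 -> legal
(0,1): no bracket -> illegal
(0,2): no bracket -> illegal
(1,0): no bracket -> illegal
(1,2): flips 3 -> legal
(1,3): flips 3 -> legal
(1,4): flips 1 -> legal
(2,0): no bracket -> illegal
(2,1): no bracket -> illegal
(2,4): flips 1 -> legal
(2,5): flips 1 -> legal
(3,5): flips 2 -> legal
(4,2): no bracket -> illegal
W mobility = 7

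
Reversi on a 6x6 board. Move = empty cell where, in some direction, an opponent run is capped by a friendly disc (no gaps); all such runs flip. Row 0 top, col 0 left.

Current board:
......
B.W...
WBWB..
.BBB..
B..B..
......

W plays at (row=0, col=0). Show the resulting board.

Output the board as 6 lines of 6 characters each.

Answer: W.....
W.W...
WBWB..
.BBB..
B..B..
......

Derivation:
Place W at (0,0); scan 8 dirs for brackets.
Dir NW: edge -> no flip
Dir N: edge -> no flip
Dir NE: edge -> no flip
Dir W: edge -> no flip
Dir E: first cell '.' (not opp) -> no flip
Dir SW: edge -> no flip
Dir S: opp run (1,0) capped by W -> flip
Dir SE: first cell '.' (not opp) -> no flip
All flips: (1,0)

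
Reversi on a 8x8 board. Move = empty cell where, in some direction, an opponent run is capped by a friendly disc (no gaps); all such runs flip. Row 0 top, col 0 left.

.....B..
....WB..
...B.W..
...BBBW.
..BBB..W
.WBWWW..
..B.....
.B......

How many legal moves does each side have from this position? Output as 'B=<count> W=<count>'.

-- B to move --
(0,3): no bracket -> illegal
(0,4): no bracket -> illegal
(1,3): flips 1 -> legal
(1,6): flips 1 -> legal
(2,4): no bracket -> illegal
(2,6): no bracket -> illegal
(2,7): no bracket -> illegal
(3,7): flips 1 -> legal
(4,0): flips 1 -> legal
(4,1): no bracket -> illegal
(4,5): no bracket -> illegal
(4,6): no bracket -> illegal
(5,0): flips 1 -> legal
(5,6): flips 3 -> legal
(5,7): no bracket -> illegal
(6,0): flips 1 -> legal
(6,1): no bracket -> illegal
(6,3): flips 1 -> legal
(6,4): flips 2 -> legal
(6,5): flips 1 -> legal
(6,6): flips 1 -> legal
B mobility = 11
-- W to move --
(0,4): no bracket -> illegal
(0,6): no bracket -> illegal
(1,2): no bracket -> illegal
(1,3): flips 3 -> legal
(1,6): flips 1 -> legal
(2,2): flips 2 -> legal
(2,4): flips 4 -> legal
(2,6): flips 2 -> legal
(3,1): flips 1 -> legal
(3,2): flips 5 -> legal
(4,1): no bracket -> illegal
(4,5): flips 1 -> legal
(4,6): no bracket -> illegal
(6,0): no bracket -> illegal
(6,1): flips 3 -> legal
(6,3): no bracket -> illegal
(7,0): no bracket -> illegal
(7,2): no bracket -> illegal
(7,3): flips 1 -> legal
W mobility = 10

Answer: B=11 W=10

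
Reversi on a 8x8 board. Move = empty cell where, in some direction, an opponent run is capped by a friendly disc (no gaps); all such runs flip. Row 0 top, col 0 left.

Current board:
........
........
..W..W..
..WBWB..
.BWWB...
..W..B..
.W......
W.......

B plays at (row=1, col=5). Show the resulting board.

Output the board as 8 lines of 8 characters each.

Place B at (1,5); scan 8 dirs for brackets.
Dir NW: first cell '.' (not opp) -> no flip
Dir N: first cell '.' (not opp) -> no flip
Dir NE: first cell '.' (not opp) -> no flip
Dir W: first cell '.' (not opp) -> no flip
Dir E: first cell '.' (not opp) -> no flip
Dir SW: first cell '.' (not opp) -> no flip
Dir S: opp run (2,5) capped by B -> flip
Dir SE: first cell '.' (not opp) -> no flip
All flips: (2,5)

Answer: ........
.....B..
..W..B..
..WBWB..
.BWWB...
..W..B..
.W......
W.......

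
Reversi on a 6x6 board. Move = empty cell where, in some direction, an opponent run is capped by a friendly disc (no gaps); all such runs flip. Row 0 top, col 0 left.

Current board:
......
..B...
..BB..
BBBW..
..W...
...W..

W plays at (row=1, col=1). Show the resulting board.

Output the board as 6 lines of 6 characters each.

Answer: ......
.WB...
..WB..
BBBW..
..W...
...W..

Derivation:
Place W at (1,1); scan 8 dirs for brackets.
Dir NW: first cell '.' (not opp) -> no flip
Dir N: first cell '.' (not opp) -> no flip
Dir NE: first cell '.' (not opp) -> no flip
Dir W: first cell '.' (not opp) -> no flip
Dir E: opp run (1,2), next='.' -> no flip
Dir SW: first cell '.' (not opp) -> no flip
Dir S: first cell '.' (not opp) -> no flip
Dir SE: opp run (2,2) capped by W -> flip
All flips: (2,2)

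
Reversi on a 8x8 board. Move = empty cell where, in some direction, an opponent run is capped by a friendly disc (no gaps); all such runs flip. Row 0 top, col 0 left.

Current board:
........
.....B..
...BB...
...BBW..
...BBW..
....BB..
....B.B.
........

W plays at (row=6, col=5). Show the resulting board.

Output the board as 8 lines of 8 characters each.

Answer: ........
.....B..
...BB...
...BBW..
...BBW..
....BW..
....BWB.
........

Derivation:
Place W at (6,5); scan 8 dirs for brackets.
Dir NW: opp run (5,4) (4,3), next='.' -> no flip
Dir N: opp run (5,5) capped by W -> flip
Dir NE: first cell '.' (not opp) -> no flip
Dir W: opp run (6,4), next='.' -> no flip
Dir E: opp run (6,6), next='.' -> no flip
Dir SW: first cell '.' (not opp) -> no flip
Dir S: first cell '.' (not opp) -> no flip
Dir SE: first cell '.' (not opp) -> no flip
All flips: (5,5)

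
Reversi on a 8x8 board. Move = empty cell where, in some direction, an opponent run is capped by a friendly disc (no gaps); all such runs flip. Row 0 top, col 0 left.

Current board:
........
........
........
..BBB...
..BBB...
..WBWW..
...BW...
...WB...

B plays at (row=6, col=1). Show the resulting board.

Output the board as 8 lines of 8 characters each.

Place B at (6,1); scan 8 dirs for brackets.
Dir NW: first cell '.' (not opp) -> no flip
Dir N: first cell '.' (not opp) -> no flip
Dir NE: opp run (5,2) capped by B -> flip
Dir W: first cell '.' (not opp) -> no flip
Dir E: first cell '.' (not opp) -> no flip
Dir SW: first cell '.' (not opp) -> no flip
Dir S: first cell '.' (not opp) -> no flip
Dir SE: first cell '.' (not opp) -> no flip
All flips: (5,2)

Answer: ........
........
........
..BBB...
..BBB...
..BBWW..
.B.BW...
...WB...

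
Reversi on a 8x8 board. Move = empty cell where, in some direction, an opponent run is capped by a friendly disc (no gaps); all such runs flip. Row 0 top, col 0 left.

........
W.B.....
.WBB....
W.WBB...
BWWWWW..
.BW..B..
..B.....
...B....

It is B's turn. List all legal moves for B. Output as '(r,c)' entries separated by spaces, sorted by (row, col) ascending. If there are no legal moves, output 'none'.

Answer: (2,0) (3,1) (3,5) (4,6) (5,0) (5,3) (5,4) (5,6) (6,1)

Derivation:
(0,0): no bracket -> illegal
(0,1): no bracket -> illegal
(1,1): no bracket -> illegal
(2,0): flips 2 -> legal
(3,1): flips 2 -> legal
(3,5): flips 1 -> legal
(3,6): no bracket -> illegal
(4,6): flips 5 -> legal
(5,0): flips 2 -> legal
(5,3): flips 2 -> legal
(5,4): flips 1 -> legal
(5,6): flips 1 -> legal
(6,1): flips 2 -> legal
(6,3): no bracket -> illegal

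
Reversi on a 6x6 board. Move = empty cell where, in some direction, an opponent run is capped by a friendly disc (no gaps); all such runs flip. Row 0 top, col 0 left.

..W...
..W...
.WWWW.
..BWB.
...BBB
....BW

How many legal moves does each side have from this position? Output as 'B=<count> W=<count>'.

Answer: B=5 W=5

Derivation:
-- B to move --
(0,1): flips 2 -> legal
(0,3): no bracket -> illegal
(1,0): flips 1 -> legal
(1,1): flips 2 -> legal
(1,3): flips 2 -> legal
(1,4): flips 2 -> legal
(1,5): no bracket -> illegal
(2,0): no bracket -> illegal
(2,5): no bracket -> illegal
(3,0): no bracket -> illegal
(3,1): no bracket -> illegal
(3,5): no bracket -> illegal
(4,2): no bracket -> illegal
B mobility = 5
-- W to move --
(2,5): no bracket -> illegal
(3,1): flips 1 -> legal
(3,5): flips 2 -> legal
(4,1): flips 1 -> legal
(4,2): flips 1 -> legal
(5,2): no bracket -> illegal
(5,3): flips 2 -> legal
W mobility = 5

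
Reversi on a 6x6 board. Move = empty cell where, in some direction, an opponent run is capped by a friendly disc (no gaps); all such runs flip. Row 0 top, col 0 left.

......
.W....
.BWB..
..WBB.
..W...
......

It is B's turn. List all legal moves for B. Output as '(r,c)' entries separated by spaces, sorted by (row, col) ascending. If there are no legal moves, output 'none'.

Answer: (0,0) (0,1) (3,1) (4,1) (4,3) (5,1)

Derivation:
(0,0): flips 2 -> legal
(0,1): flips 1 -> legal
(0,2): no bracket -> illegal
(1,0): no bracket -> illegal
(1,2): no bracket -> illegal
(1,3): no bracket -> illegal
(2,0): no bracket -> illegal
(3,1): flips 1 -> legal
(4,1): flips 1 -> legal
(4,3): flips 1 -> legal
(5,1): flips 1 -> legal
(5,2): no bracket -> illegal
(5,3): no bracket -> illegal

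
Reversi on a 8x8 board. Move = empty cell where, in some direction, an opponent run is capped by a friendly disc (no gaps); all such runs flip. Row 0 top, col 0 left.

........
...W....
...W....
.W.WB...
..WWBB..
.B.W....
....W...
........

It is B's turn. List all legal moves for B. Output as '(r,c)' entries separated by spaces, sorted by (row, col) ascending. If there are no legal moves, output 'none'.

Answer: (1,2) (2,2) (2,4) (3,2) (4,1) (5,2) (6,2)

Derivation:
(0,2): no bracket -> illegal
(0,3): no bracket -> illegal
(0,4): no bracket -> illegal
(1,2): flips 1 -> legal
(1,4): no bracket -> illegal
(2,0): no bracket -> illegal
(2,1): no bracket -> illegal
(2,2): flips 1 -> legal
(2,4): flips 2 -> legal
(3,0): no bracket -> illegal
(3,2): flips 1 -> legal
(4,0): no bracket -> illegal
(4,1): flips 2 -> legal
(5,2): flips 1 -> legal
(5,4): no bracket -> illegal
(5,5): no bracket -> illegal
(6,2): flips 1 -> legal
(6,3): no bracket -> illegal
(6,5): no bracket -> illegal
(7,3): no bracket -> illegal
(7,4): no bracket -> illegal
(7,5): no bracket -> illegal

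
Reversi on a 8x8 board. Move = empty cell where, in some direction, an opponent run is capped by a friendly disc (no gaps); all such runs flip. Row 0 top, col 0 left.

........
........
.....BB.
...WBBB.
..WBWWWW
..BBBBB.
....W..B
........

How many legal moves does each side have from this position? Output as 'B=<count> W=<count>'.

-- B to move --
(2,2): flips 2 -> legal
(2,3): flips 1 -> legal
(2,4): no bracket -> illegal
(3,1): flips 1 -> legal
(3,2): flips 2 -> legal
(3,7): flips 1 -> legal
(4,1): flips 1 -> legal
(5,1): no bracket -> illegal
(5,7): flips 1 -> legal
(6,3): no bracket -> illegal
(6,5): no bracket -> illegal
(7,3): flips 1 -> legal
(7,4): flips 1 -> legal
(7,5): flips 1 -> legal
B mobility = 10
-- W to move --
(1,4): flips 2 -> legal
(1,5): flips 2 -> legal
(1,6): flips 2 -> legal
(1,7): flips 2 -> legal
(2,3): flips 1 -> legal
(2,4): flips 2 -> legal
(2,7): flips 1 -> legal
(3,2): no bracket -> illegal
(3,7): flips 3 -> legal
(4,1): no bracket -> illegal
(5,1): no bracket -> illegal
(5,7): no bracket -> illegal
(6,1): no bracket -> illegal
(6,2): flips 2 -> legal
(6,3): flips 3 -> legal
(6,5): flips 2 -> legal
(6,6): flips 2 -> legal
(7,6): no bracket -> illegal
(7,7): no bracket -> illegal
W mobility = 12

Answer: B=10 W=12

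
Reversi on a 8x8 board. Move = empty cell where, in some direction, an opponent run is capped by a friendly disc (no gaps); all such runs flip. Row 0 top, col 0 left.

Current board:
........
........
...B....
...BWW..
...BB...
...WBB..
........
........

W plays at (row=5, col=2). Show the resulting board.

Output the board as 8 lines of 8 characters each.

Answer: ........
........
...B....
...BWW..
...WB...
..WWBB..
........
........

Derivation:
Place W at (5,2); scan 8 dirs for brackets.
Dir NW: first cell '.' (not opp) -> no flip
Dir N: first cell '.' (not opp) -> no flip
Dir NE: opp run (4,3) capped by W -> flip
Dir W: first cell '.' (not opp) -> no flip
Dir E: first cell 'W' (not opp) -> no flip
Dir SW: first cell '.' (not opp) -> no flip
Dir S: first cell '.' (not opp) -> no flip
Dir SE: first cell '.' (not opp) -> no flip
All flips: (4,3)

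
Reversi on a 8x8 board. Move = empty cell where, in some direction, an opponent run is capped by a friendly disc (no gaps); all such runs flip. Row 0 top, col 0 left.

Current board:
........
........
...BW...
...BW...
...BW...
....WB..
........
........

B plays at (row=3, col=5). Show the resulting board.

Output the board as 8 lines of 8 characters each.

Answer: ........
........
...BW...
...BBB..
...BW...
....WB..
........
........

Derivation:
Place B at (3,5); scan 8 dirs for brackets.
Dir NW: opp run (2,4), next='.' -> no flip
Dir N: first cell '.' (not opp) -> no flip
Dir NE: first cell '.' (not opp) -> no flip
Dir W: opp run (3,4) capped by B -> flip
Dir E: first cell '.' (not opp) -> no flip
Dir SW: opp run (4,4), next='.' -> no flip
Dir S: first cell '.' (not opp) -> no flip
Dir SE: first cell '.' (not opp) -> no flip
All flips: (3,4)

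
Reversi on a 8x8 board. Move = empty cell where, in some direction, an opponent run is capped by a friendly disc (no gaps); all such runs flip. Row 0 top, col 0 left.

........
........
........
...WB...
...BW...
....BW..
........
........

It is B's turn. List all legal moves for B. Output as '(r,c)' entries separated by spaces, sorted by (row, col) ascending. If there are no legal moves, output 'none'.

Answer: (2,3) (3,2) (4,5) (5,6)

Derivation:
(2,2): no bracket -> illegal
(2,3): flips 1 -> legal
(2,4): no bracket -> illegal
(3,2): flips 1 -> legal
(3,5): no bracket -> illegal
(4,2): no bracket -> illegal
(4,5): flips 1 -> legal
(4,6): no bracket -> illegal
(5,3): no bracket -> illegal
(5,6): flips 1 -> legal
(6,4): no bracket -> illegal
(6,5): no bracket -> illegal
(6,6): no bracket -> illegal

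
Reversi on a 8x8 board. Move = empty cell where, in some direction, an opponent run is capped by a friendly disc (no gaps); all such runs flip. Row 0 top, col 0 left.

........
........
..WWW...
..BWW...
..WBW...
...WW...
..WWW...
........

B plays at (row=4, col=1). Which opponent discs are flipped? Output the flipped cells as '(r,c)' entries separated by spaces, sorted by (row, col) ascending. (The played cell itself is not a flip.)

Answer: (4,2)

Derivation:
Dir NW: first cell '.' (not opp) -> no flip
Dir N: first cell '.' (not opp) -> no flip
Dir NE: first cell 'B' (not opp) -> no flip
Dir W: first cell '.' (not opp) -> no flip
Dir E: opp run (4,2) capped by B -> flip
Dir SW: first cell '.' (not opp) -> no flip
Dir S: first cell '.' (not opp) -> no flip
Dir SE: first cell '.' (not opp) -> no flip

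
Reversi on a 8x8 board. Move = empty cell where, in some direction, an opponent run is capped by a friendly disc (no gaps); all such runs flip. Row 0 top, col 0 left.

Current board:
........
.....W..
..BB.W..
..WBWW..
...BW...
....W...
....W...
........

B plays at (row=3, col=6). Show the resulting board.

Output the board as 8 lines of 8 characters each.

Place B at (3,6); scan 8 dirs for brackets.
Dir NW: opp run (2,5), next='.' -> no flip
Dir N: first cell '.' (not opp) -> no flip
Dir NE: first cell '.' (not opp) -> no flip
Dir W: opp run (3,5) (3,4) capped by B -> flip
Dir E: first cell '.' (not opp) -> no flip
Dir SW: first cell '.' (not opp) -> no flip
Dir S: first cell '.' (not opp) -> no flip
Dir SE: first cell '.' (not opp) -> no flip
All flips: (3,4) (3,5)

Answer: ........
.....W..
..BB.W..
..WBBBB.
...BW...
....W...
....W...
........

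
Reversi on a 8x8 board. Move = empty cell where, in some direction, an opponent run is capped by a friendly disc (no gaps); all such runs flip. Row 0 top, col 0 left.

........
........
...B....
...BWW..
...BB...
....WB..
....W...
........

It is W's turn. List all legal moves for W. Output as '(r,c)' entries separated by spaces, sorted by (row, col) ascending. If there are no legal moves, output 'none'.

Answer: (1,2) (3,2) (4,6) (5,2) (5,3) (5,6)

Derivation:
(1,2): flips 1 -> legal
(1,3): no bracket -> illegal
(1,4): no bracket -> illegal
(2,2): no bracket -> illegal
(2,4): no bracket -> illegal
(3,2): flips 2 -> legal
(4,2): no bracket -> illegal
(4,5): no bracket -> illegal
(4,6): flips 1 -> legal
(5,2): flips 1 -> legal
(5,3): flips 1 -> legal
(5,6): flips 1 -> legal
(6,5): no bracket -> illegal
(6,6): no bracket -> illegal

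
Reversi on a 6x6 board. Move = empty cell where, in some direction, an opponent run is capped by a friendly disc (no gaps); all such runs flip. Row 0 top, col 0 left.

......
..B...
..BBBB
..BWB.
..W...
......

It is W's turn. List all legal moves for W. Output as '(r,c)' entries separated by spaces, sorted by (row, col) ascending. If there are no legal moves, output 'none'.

(0,1): no bracket -> illegal
(0,2): flips 3 -> legal
(0,3): no bracket -> illegal
(1,1): flips 1 -> legal
(1,3): flips 1 -> legal
(1,4): no bracket -> illegal
(1,5): flips 1 -> legal
(2,1): no bracket -> illegal
(3,1): flips 1 -> legal
(3,5): flips 1 -> legal
(4,1): no bracket -> illegal
(4,3): no bracket -> illegal
(4,4): no bracket -> illegal
(4,5): no bracket -> illegal

Answer: (0,2) (1,1) (1,3) (1,5) (3,1) (3,5)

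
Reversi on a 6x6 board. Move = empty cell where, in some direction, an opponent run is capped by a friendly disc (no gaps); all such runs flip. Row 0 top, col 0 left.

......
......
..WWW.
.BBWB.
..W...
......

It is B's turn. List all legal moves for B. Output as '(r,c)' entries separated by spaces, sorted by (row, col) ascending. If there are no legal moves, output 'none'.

Answer: (1,2) (1,3) (1,4) (5,2) (5,3)

Derivation:
(1,1): no bracket -> illegal
(1,2): flips 2 -> legal
(1,3): flips 1 -> legal
(1,4): flips 2 -> legal
(1,5): no bracket -> illegal
(2,1): no bracket -> illegal
(2,5): no bracket -> illegal
(3,5): no bracket -> illegal
(4,1): no bracket -> illegal
(4,3): no bracket -> illegal
(4,4): no bracket -> illegal
(5,1): no bracket -> illegal
(5,2): flips 1 -> legal
(5,3): flips 1 -> legal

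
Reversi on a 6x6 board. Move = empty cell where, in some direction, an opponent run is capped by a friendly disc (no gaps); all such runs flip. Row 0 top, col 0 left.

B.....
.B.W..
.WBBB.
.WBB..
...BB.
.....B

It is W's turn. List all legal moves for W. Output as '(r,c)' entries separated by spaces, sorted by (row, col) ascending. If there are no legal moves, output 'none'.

Answer: (0,1) (2,5) (3,4) (3,5) (5,3) (5,4)

Derivation:
(0,1): flips 1 -> legal
(0,2): no bracket -> illegal
(1,0): no bracket -> illegal
(1,2): no bracket -> illegal
(1,4): no bracket -> illegal
(1,5): no bracket -> illegal
(2,0): no bracket -> illegal
(2,5): flips 3 -> legal
(3,4): flips 2 -> legal
(3,5): flips 1 -> legal
(4,1): no bracket -> illegal
(4,2): no bracket -> illegal
(4,5): no bracket -> illegal
(5,2): no bracket -> illegal
(5,3): flips 3 -> legal
(5,4): flips 2 -> legal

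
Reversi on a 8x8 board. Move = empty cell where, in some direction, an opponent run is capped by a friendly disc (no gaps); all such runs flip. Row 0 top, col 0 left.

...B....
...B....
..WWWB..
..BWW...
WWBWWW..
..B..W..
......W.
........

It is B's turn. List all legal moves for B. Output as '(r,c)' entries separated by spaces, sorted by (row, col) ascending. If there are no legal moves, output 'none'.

(1,1): no bracket -> illegal
(1,2): flips 1 -> legal
(1,4): flips 1 -> legal
(1,5): flips 2 -> legal
(2,1): flips 3 -> legal
(3,0): flips 1 -> legal
(3,1): flips 1 -> legal
(3,5): flips 3 -> legal
(3,6): no bracket -> illegal
(4,6): flips 3 -> legal
(5,0): flips 1 -> legal
(5,1): no bracket -> illegal
(5,3): flips 3 -> legal
(5,4): flips 1 -> legal
(5,6): no bracket -> illegal
(5,7): no bracket -> illegal
(6,4): no bracket -> illegal
(6,5): no bracket -> illegal
(6,7): no bracket -> illegal
(7,5): no bracket -> illegal
(7,6): no bracket -> illegal
(7,7): no bracket -> illegal

Answer: (1,2) (1,4) (1,5) (2,1) (3,0) (3,1) (3,5) (4,6) (5,0) (5,3) (5,4)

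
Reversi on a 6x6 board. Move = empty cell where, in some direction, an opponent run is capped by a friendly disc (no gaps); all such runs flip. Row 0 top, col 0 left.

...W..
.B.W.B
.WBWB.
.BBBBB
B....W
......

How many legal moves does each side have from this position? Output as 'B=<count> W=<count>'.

-- B to move --
(0,2): flips 1 -> legal
(0,4): flips 1 -> legal
(1,0): flips 1 -> legal
(1,2): flips 1 -> legal
(1,4): flips 1 -> legal
(2,0): flips 1 -> legal
(3,0): no bracket -> illegal
(4,4): no bracket -> illegal
(5,4): no bracket -> illegal
(5,5): flips 1 -> legal
B mobility = 7
-- W to move --
(0,0): no bracket -> illegal
(0,1): flips 1 -> legal
(0,2): no bracket -> illegal
(0,4): no bracket -> illegal
(0,5): no bracket -> illegal
(1,0): no bracket -> illegal
(1,2): no bracket -> illegal
(1,4): no bracket -> illegal
(2,0): no bracket -> illegal
(2,5): flips 2 -> legal
(3,0): no bracket -> illegal
(4,1): flips 2 -> legal
(4,2): no bracket -> illegal
(4,3): flips 2 -> legal
(4,4): no bracket -> illegal
(5,0): no bracket -> illegal
(5,1): no bracket -> illegal
W mobility = 4

Answer: B=7 W=4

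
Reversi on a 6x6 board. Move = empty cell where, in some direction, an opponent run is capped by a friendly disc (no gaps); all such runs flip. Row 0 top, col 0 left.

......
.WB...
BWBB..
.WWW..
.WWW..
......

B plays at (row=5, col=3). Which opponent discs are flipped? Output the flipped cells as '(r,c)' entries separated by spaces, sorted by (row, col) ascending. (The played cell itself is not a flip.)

Dir NW: opp run (4,2) (3,1) capped by B -> flip
Dir N: opp run (4,3) (3,3) capped by B -> flip
Dir NE: first cell '.' (not opp) -> no flip
Dir W: first cell '.' (not opp) -> no flip
Dir E: first cell '.' (not opp) -> no flip
Dir SW: edge -> no flip
Dir S: edge -> no flip
Dir SE: edge -> no flip

Answer: (3,1) (3,3) (4,2) (4,3)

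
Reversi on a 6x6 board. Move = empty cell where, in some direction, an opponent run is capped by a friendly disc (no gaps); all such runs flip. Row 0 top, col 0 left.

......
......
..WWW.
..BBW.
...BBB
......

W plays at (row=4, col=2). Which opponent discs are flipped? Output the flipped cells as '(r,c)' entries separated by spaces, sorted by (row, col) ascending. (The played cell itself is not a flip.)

Dir NW: first cell '.' (not opp) -> no flip
Dir N: opp run (3,2) capped by W -> flip
Dir NE: opp run (3,3) capped by W -> flip
Dir W: first cell '.' (not opp) -> no flip
Dir E: opp run (4,3) (4,4) (4,5), next=edge -> no flip
Dir SW: first cell '.' (not opp) -> no flip
Dir S: first cell '.' (not opp) -> no flip
Dir SE: first cell '.' (not opp) -> no flip

Answer: (3,2) (3,3)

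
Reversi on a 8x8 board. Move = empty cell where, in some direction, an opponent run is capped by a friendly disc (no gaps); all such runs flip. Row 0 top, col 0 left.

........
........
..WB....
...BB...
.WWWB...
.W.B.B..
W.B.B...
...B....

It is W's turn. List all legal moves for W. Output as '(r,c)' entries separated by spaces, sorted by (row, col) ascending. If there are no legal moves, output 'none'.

Answer: (1,3) (2,4) (2,5) (4,5) (6,3) (6,6) (7,5)

Derivation:
(1,2): no bracket -> illegal
(1,3): flips 2 -> legal
(1,4): no bracket -> illegal
(2,4): flips 2 -> legal
(2,5): flips 1 -> legal
(3,2): no bracket -> illegal
(3,5): no bracket -> illegal
(4,5): flips 1 -> legal
(4,6): no bracket -> illegal
(5,2): no bracket -> illegal
(5,4): no bracket -> illegal
(5,6): no bracket -> illegal
(6,1): no bracket -> illegal
(6,3): flips 1 -> legal
(6,5): no bracket -> illegal
(6,6): flips 3 -> legal
(7,1): no bracket -> illegal
(7,2): no bracket -> illegal
(7,4): no bracket -> illegal
(7,5): flips 2 -> legal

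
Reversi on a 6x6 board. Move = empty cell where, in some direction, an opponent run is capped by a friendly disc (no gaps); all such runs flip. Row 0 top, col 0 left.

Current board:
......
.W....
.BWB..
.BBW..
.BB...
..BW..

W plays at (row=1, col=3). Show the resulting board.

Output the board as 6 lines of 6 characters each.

Place W at (1,3); scan 8 dirs for brackets.
Dir NW: first cell '.' (not opp) -> no flip
Dir N: first cell '.' (not opp) -> no flip
Dir NE: first cell '.' (not opp) -> no flip
Dir W: first cell '.' (not opp) -> no flip
Dir E: first cell '.' (not opp) -> no flip
Dir SW: first cell 'W' (not opp) -> no flip
Dir S: opp run (2,3) capped by W -> flip
Dir SE: first cell '.' (not opp) -> no flip
All flips: (2,3)

Answer: ......
.W.W..
.BWW..
.BBW..
.BB...
..BW..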